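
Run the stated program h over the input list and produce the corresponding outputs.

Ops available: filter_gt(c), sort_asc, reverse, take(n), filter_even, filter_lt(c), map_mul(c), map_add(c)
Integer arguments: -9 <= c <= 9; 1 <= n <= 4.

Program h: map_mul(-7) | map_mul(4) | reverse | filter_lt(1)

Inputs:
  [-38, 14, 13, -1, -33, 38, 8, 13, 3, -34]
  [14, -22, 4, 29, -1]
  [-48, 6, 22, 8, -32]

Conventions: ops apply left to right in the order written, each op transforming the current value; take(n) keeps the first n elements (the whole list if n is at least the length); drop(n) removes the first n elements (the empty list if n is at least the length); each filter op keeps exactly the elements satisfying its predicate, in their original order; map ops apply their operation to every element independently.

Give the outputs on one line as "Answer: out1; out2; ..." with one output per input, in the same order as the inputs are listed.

Execution, op by op:
  [-38, 14, 13, -1, -33, 38, 8, 13, 3, -34] -> [266, -98, -91, 7, 231, -266, -56, -91, -21, 238] -> [1064, -392, -364, 28, 924, -1064, -224, -364, -84, 952] -> [952, -84, -364, -224, -1064, 924, 28, -364, -392, 1064] -> [-84, -364, -224, -1064, -364, -392]
  [14, -22, 4, 29, -1] -> [-98, 154, -28, -203, 7] -> [-392, 616, -112, -812, 28] -> [28, -812, -112, 616, -392] -> [-812, -112, -392]
  [-48, 6, 22, 8, -32] -> [336, -42, -154, -56, 224] -> [1344, -168, -616, -224, 896] -> [896, -224, -616, -168, 1344] -> [-224, -616, -168]

[-84, -364, -224, -1064, -364, -392]; [-812, -112, -392]; [-224, -616, -168]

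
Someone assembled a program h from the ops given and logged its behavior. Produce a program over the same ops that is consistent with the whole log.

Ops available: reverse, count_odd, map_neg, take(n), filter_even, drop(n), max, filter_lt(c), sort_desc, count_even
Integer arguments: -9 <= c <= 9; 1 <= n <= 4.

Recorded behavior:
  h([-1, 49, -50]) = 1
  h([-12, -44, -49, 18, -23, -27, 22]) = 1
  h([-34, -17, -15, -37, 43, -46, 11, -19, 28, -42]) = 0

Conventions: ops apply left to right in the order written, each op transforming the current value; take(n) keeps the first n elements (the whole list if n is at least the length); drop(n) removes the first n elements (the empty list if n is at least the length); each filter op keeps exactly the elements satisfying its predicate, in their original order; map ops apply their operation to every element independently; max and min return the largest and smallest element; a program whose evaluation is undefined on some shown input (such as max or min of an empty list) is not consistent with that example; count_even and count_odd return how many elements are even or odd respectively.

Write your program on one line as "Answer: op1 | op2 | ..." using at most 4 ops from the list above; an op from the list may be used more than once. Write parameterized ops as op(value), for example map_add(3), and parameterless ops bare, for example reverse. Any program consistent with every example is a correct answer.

drop(2) | take(2) | reverse | count_even

Check, running the answer program on each example:
  [-1, 49, -50] -> [-50] -> [-50] -> [-50] -> 1
  [-12, -44, -49, 18, -23, -27, 22] -> [-49, 18, -23, -27, 22] -> [-49, 18] -> [18, -49] -> 1
  [-34, -17, -15, -37, 43, -46, 11, -19, 28, -42] -> [-15, -37, 43, -46, 11, -19, 28, -42] -> [-15, -37] -> [-37, -15] -> 0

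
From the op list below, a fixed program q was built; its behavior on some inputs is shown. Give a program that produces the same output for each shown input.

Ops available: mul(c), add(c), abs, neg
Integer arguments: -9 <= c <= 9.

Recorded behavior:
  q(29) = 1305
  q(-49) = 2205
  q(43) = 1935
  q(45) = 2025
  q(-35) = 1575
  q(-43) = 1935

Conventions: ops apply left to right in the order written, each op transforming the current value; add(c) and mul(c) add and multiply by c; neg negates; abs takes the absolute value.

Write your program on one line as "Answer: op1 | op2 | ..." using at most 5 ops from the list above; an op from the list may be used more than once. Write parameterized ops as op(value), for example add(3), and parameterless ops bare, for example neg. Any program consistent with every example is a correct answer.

mul(-3) | mul(-3) | abs | neg | mul(-5)

Check, running the answer program on each example:
  29 -> -87 -> 261 -> 261 -> -261 -> 1305
  -49 -> 147 -> -441 -> 441 -> -441 -> 2205
  43 -> -129 -> 387 -> 387 -> -387 -> 1935
  45 -> -135 -> 405 -> 405 -> -405 -> 2025
  -35 -> 105 -> -315 -> 315 -> -315 -> 1575
  -43 -> 129 -> -387 -> 387 -> -387 -> 1935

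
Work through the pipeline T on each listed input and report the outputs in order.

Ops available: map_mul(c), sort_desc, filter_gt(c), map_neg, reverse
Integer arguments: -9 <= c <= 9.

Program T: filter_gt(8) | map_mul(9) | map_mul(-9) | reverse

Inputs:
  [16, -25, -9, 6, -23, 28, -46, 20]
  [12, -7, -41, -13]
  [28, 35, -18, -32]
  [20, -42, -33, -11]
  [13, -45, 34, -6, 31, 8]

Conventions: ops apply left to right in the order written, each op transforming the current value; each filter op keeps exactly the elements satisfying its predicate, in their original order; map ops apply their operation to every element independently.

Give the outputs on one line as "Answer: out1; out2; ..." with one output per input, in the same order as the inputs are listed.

[-1620, -2268, -1296]; [-972]; [-2835, -2268]; [-1620]; [-2511, -2754, -1053]

Execution, op by op:
  [16, -25, -9, 6, -23, 28, -46, 20] -> [16, 28, 20] -> [144, 252, 180] -> [-1296, -2268, -1620] -> [-1620, -2268, -1296]
  [12, -7, -41, -13] -> [12] -> [108] -> [-972] -> [-972]
  [28, 35, -18, -32] -> [28, 35] -> [252, 315] -> [-2268, -2835] -> [-2835, -2268]
  [20, -42, -33, -11] -> [20] -> [180] -> [-1620] -> [-1620]
  [13, -45, 34, -6, 31, 8] -> [13, 34, 31] -> [117, 306, 279] -> [-1053, -2754, -2511] -> [-2511, -2754, -1053]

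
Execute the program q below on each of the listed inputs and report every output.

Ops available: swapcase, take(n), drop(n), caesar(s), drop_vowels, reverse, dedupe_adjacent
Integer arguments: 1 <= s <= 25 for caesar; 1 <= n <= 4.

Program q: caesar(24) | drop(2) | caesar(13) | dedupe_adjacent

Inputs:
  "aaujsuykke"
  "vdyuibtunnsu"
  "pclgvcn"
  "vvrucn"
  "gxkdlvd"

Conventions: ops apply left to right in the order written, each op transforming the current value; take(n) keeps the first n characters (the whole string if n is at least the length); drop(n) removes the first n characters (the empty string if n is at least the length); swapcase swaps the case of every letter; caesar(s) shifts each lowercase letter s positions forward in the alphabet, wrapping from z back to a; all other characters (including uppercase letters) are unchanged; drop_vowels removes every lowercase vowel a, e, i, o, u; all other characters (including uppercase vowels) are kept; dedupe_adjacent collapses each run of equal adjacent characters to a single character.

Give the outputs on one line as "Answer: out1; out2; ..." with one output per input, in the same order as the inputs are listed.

Execution, op by op:
  "aaujsuykke" -> "yyshqswiic" -> "shqswiic" -> "fudfjvvp" -> "fudfjvp"
  "vdyuibtunnsu" -> "tbwsgzrsllqs" -> "wsgzrsllqs" -> "jftmefyydf" -> "jftmefydf"
  "pclgvcn" -> "najetal" -> "jetal" -> "wrgny" -> "wrgny"
  "vvrucn" -> "ttpsal" -> "psal" -> "cfny" -> "cfny"
  "gxkdlvd" -> "evibjtb" -> "ibjtb" -> "vowgo" -> "vowgo"

"fudfjvp"; "jftmefydf"; "wrgny"; "cfny"; "vowgo"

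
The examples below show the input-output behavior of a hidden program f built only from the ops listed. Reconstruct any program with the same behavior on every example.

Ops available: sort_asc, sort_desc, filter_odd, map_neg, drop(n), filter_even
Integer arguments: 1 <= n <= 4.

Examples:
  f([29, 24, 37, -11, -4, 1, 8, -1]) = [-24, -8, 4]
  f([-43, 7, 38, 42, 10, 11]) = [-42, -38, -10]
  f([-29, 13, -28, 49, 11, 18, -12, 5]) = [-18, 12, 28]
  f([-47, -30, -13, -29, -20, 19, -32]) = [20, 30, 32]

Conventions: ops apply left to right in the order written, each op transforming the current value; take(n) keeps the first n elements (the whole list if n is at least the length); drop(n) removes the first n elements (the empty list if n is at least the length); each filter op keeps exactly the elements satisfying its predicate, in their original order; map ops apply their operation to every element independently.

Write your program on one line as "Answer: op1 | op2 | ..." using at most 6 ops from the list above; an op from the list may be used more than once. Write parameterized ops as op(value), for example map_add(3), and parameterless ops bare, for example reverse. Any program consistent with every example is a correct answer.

sort_desc | sort_asc | map_neg | filter_even | sort_asc

Check, running the answer program on each example:
  [29, 24, 37, -11, -4, 1, 8, -1] -> [37, 29, 24, 8, 1, -1, -4, -11] -> [-11, -4, -1, 1, 8, 24, 29, 37] -> [11, 4, 1, -1, -8, -24, -29, -37] -> [4, -8, -24] -> [-24, -8, 4]
  [-43, 7, 38, 42, 10, 11] -> [42, 38, 11, 10, 7, -43] -> [-43, 7, 10, 11, 38, 42] -> [43, -7, -10, -11, -38, -42] -> [-10, -38, -42] -> [-42, -38, -10]
  [-29, 13, -28, 49, 11, 18, -12, 5] -> [49, 18, 13, 11, 5, -12, -28, -29] -> [-29, -28, -12, 5, 11, 13, 18, 49] -> [29, 28, 12, -5, -11, -13, -18, -49] -> [28, 12, -18] -> [-18, 12, 28]
  [-47, -30, -13, -29, -20, 19, -32] -> [19, -13, -20, -29, -30, -32, -47] -> [-47, -32, -30, -29, -20, -13, 19] -> [47, 32, 30, 29, 20, 13, -19] -> [32, 30, 20] -> [20, 30, 32]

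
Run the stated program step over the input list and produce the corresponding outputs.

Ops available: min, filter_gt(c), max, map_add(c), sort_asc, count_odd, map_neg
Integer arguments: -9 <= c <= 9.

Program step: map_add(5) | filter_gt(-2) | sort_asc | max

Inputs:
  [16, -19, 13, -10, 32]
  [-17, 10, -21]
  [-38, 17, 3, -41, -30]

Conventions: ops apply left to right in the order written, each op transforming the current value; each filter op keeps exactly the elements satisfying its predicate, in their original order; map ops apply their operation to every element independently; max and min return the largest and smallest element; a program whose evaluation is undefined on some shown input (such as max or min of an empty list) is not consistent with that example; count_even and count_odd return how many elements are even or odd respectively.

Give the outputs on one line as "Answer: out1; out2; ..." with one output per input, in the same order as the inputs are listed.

Execution, op by op:
  [16, -19, 13, -10, 32] -> [21, -14, 18, -5, 37] -> [21, 18, 37] -> [18, 21, 37] -> 37
  [-17, 10, -21] -> [-12, 15, -16] -> [15] -> [15] -> 15
  [-38, 17, 3, -41, -30] -> [-33, 22, 8, -36, -25] -> [22, 8] -> [8, 22] -> 22

37; 15; 22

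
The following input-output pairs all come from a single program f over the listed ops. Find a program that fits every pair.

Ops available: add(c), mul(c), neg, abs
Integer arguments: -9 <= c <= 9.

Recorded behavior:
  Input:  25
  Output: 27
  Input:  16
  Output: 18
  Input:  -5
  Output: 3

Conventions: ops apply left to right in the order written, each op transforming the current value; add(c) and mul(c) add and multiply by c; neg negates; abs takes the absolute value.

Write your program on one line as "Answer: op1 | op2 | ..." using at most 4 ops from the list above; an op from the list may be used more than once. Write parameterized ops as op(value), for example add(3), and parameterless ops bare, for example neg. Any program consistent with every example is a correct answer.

neg | add(-2) | abs

Check, running the answer program on each example:
  25 -> -25 -> -27 -> 27
  16 -> -16 -> -18 -> 18
  -5 -> 5 -> 3 -> 3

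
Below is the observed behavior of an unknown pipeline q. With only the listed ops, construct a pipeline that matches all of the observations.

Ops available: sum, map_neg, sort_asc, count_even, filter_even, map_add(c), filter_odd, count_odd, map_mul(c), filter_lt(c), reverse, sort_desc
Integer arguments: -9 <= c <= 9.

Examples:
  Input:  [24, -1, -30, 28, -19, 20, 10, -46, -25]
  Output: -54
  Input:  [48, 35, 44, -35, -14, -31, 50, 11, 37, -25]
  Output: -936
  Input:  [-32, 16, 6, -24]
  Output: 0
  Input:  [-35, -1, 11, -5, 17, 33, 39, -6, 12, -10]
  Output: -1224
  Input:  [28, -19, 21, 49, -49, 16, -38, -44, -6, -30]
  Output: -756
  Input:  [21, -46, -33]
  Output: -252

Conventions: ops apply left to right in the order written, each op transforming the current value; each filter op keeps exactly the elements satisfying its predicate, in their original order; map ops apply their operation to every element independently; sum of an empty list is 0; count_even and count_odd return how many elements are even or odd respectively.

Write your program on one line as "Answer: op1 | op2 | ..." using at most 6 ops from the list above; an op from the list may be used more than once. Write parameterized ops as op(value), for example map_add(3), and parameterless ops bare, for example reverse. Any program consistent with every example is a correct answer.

map_add(7) | map_mul(9) | map_neg | filter_even | filter_lt(-6) | sum

Check, running the answer program on each example:
  [24, -1, -30, 28, -19, 20, 10, -46, -25] -> [31, 6, -23, 35, -12, 27, 17, -39, -18] -> [279, 54, -207, 315, -108, 243, 153, -351, -162] -> [-279, -54, 207, -315, 108, -243, -153, 351, 162] -> [-54, 108, 162] -> [-54] -> -54
  [48, 35, 44, -35, -14, -31, 50, 11, 37, -25] -> [55, 42, 51, -28, -7, -24, 57, 18, 44, -18] -> [495, 378, 459, -252, -63, -216, 513, 162, 396, -162] -> [-495, -378, -459, 252, 63, 216, -513, -162, -396, 162] -> [-378, 252, 216, -162, -396, 162] -> [-378, -162, -396] -> -936
  [-32, 16, 6, -24] -> [-25, 23, 13, -17] -> [-225, 207, 117, -153] -> [225, -207, -117, 153] -> [] -> [] -> 0
  [-35, -1, 11, -5, 17, 33, 39, -6, 12, -10] -> [-28, 6, 18, 2, 24, 40, 46, 1, 19, -3] -> [-252, 54, 162, 18, 216, 360, 414, 9, 171, -27] -> [252, -54, -162, -18, -216, -360, -414, -9, -171, 27] -> [252, -54, -162, -18, -216, -360, -414] -> [-54, -162, -18, -216, -360, -414] -> -1224
  [28, -19, 21, 49, -49, 16, -38, -44, -6, -30] -> [35, -12, 28, 56, -42, 23, -31, -37, 1, -23] -> [315, -108, 252, 504, -378, 207, -279, -333, 9, -207] -> [-315, 108, -252, -504, 378, -207, 279, 333, -9, 207] -> [108, -252, -504, 378] -> [-252, -504] -> -756
  [21, -46, -33] -> [28, -39, -26] -> [252, -351, -234] -> [-252, 351, 234] -> [-252, 234] -> [-252] -> -252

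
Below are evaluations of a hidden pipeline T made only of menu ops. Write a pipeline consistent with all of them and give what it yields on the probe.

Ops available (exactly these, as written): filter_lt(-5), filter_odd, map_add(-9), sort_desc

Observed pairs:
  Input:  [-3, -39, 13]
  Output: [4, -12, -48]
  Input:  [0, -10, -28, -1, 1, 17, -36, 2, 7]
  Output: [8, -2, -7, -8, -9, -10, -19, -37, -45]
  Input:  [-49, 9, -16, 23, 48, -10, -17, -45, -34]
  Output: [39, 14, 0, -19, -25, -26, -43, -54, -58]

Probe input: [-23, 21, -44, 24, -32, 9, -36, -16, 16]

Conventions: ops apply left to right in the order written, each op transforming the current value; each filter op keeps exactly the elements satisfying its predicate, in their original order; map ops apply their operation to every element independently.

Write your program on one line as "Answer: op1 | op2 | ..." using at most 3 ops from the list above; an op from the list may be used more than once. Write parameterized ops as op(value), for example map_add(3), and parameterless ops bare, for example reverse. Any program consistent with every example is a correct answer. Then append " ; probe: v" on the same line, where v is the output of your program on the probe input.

map_add(-9) | sort_desc ; probe: [15, 12, 7, 0, -25, -32, -41, -45, -53]

Check, running the answer program on each example:
  [-3, -39, 13] -> [-12, -48, 4] -> [4, -12, -48]
  [0, -10, -28, -1, 1, 17, -36, 2, 7] -> [-9, -19, -37, -10, -8, 8, -45, -7, -2] -> [8, -2, -7, -8, -9, -10, -19, -37, -45]
  [-49, 9, -16, 23, 48, -10, -17, -45, -34] -> [-58, 0, -25, 14, 39, -19, -26, -54, -43] -> [39, 14, 0, -19, -25, -26, -43, -54, -58]
  probe: [-23, 21, -44, 24, -32, 9, -36, -16, 16] -> [-32, 12, -53, 15, -41, 0, -45, -25, 7] -> [15, 12, 7, 0, -25, -32, -41, -45, -53]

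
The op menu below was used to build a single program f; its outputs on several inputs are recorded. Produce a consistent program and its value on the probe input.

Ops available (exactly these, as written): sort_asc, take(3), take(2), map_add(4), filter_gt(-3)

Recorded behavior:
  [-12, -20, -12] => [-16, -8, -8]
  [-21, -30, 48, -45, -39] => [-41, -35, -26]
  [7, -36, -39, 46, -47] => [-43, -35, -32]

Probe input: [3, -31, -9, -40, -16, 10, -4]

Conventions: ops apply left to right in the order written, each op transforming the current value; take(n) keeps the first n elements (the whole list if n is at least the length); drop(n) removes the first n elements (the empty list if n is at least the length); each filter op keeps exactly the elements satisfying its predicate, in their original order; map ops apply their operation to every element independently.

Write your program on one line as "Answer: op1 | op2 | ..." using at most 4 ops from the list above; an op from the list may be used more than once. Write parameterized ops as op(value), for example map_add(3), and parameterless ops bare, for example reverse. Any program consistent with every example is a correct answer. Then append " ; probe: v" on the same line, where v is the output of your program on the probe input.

sort_asc | map_add(4) | take(3) ; probe: [-36, -27, -12]

Check, running the answer program on each example:
  [-12, -20, -12] -> [-20, -12, -12] -> [-16, -8, -8] -> [-16, -8, -8]
  [-21, -30, 48, -45, -39] -> [-45, -39, -30, -21, 48] -> [-41, -35, -26, -17, 52] -> [-41, -35, -26]
  [7, -36, -39, 46, -47] -> [-47, -39, -36, 7, 46] -> [-43, -35, -32, 11, 50] -> [-43, -35, -32]
  probe: [3, -31, -9, -40, -16, 10, -4] -> [-40, -31, -16, -9, -4, 3, 10] -> [-36, -27, -12, -5, 0, 7, 14] -> [-36, -27, -12]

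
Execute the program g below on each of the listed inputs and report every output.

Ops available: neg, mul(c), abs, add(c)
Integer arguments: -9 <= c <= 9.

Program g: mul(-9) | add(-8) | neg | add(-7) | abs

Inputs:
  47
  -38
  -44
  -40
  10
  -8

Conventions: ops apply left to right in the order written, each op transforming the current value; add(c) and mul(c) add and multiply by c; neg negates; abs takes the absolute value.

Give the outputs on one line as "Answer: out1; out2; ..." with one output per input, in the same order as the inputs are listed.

Execution, op by op:
  47 -> -423 -> -431 -> 431 -> 424 -> 424
  -38 -> 342 -> 334 -> -334 -> -341 -> 341
  -44 -> 396 -> 388 -> -388 -> -395 -> 395
  -40 -> 360 -> 352 -> -352 -> -359 -> 359
  10 -> -90 -> -98 -> 98 -> 91 -> 91
  -8 -> 72 -> 64 -> -64 -> -71 -> 71

424; 341; 395; 359; 91; 71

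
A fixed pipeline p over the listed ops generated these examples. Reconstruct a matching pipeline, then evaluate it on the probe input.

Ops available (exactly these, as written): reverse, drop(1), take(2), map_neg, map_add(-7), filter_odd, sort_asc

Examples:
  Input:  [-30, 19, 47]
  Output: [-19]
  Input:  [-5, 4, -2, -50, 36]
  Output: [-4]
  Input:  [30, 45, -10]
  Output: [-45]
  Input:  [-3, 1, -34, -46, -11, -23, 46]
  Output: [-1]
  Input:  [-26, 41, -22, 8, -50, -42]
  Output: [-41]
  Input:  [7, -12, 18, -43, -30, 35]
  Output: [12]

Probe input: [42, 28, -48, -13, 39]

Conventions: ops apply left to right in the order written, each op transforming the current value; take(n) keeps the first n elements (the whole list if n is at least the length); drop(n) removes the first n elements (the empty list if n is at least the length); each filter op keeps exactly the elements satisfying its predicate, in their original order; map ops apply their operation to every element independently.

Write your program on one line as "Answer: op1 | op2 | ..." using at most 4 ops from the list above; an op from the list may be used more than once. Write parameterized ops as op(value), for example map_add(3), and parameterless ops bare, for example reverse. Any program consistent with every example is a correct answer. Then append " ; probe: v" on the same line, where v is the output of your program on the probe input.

take(2) | drop(1) | map_neg ; probe: [-28]

Check, running the answer program on each example:
  [-30, 19, 47] -> [-30, 19] -> [19] -> [-19]
  [-5, 4, -2, -50, 36] -> [-5, 4] -> [4] -> [-4]
  [30, 45, -10] -> [30, 45] -> [45] -> [-45]
  [-3, 1, -34, -46, -11, -23, 46] -> [-3, 1] -> [1] -> [-1]
  [-26, 41, -22, 8, -50, -42] -> [-26, 41] -> [41] -> [-41]
  [7, -12, 18, -43, -30, 35] -> [7, -12] -> [-12] -> [12]
  probe: [42, 28, -48, -13, 39] -> [42, 28] -> [28] -> [-28]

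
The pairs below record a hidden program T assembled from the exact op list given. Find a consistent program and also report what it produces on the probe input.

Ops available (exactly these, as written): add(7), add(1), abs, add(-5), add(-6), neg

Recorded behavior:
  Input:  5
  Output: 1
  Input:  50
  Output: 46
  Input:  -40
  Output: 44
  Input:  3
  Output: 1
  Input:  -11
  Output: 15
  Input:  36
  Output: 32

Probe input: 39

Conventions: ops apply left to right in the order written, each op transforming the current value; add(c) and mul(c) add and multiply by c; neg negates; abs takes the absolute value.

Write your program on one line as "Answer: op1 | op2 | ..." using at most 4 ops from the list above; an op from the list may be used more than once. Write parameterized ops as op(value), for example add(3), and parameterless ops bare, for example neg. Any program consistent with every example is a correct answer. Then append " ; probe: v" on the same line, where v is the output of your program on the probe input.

add(1) | add(-5) | abs ; probe: 35

Check, running the answer program on each example:
  5 -> 6 -> 1 -> 1
  50 -> 51 -> 46 -> 46
  -40 -> -39 -> -44 -> 44
  3 -> 4 -> -1 -> 1
  -11 -> -10 -> -15 -> 15
  36 -> 37 -> 32 -> 32
  probe: 39 -> 40 -> 35 -> 35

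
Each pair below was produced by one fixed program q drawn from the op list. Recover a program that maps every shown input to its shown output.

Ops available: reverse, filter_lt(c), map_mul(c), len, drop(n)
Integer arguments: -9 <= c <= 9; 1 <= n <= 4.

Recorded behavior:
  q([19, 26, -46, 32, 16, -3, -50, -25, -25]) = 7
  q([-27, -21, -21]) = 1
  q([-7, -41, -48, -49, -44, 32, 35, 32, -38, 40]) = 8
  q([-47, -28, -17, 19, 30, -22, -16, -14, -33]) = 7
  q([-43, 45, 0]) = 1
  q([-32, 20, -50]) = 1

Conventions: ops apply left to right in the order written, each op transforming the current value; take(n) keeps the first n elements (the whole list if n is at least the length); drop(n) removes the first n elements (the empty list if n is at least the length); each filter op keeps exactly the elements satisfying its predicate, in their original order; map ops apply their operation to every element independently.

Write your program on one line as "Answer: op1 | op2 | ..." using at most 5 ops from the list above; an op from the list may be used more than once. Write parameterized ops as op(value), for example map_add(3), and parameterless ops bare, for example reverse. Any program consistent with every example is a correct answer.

map_mul(-2) | map_mul(6) | drop(2) | len

Check, running the answer program on each example:
  [19, 26, -46, 32, 16, -3, -50, -25, -25] -> [-38, -52, 92, -64, -32, 6, 100, 50, 50] -> [-228, -312, 552, -384, -192, 36, 600, 300, 300] -> [552, -384, -192, 36, 600, 300, 300] -> 7
  [-27, -21, -21] -> [54, 42, 42] -> [324, 252, 252] -> [252] -> 1
  [-7, -41, -48, -49, -44, 32, 35, 32, -38, 40] -> [14, 82, 96, 98, 88, -64, -70, -64, 76, -80] -> [84, 492, 576, 588, 528, -384, -420, -384, 456, -480] -> [576, 588, 528, -384, -420, -384, 456, -480] -> 8
  [-47, -28, -17, 19, 30, -22, -16, -14, -33] -> [94, 56, 34, -38, -60, 44, 32, 28, 66] -> [564, 336, 204, -228, -360, 264, 192, 168, 396] -> [204, -228, -360, 264, 192, 168, 396] -> 7
  [-43, 45, 0] -> [86, -90, 0] -> [516, -540, 0] -> [0] -> 1
  [-32, 20, -50] -> [64, -40, 100] -> [384, -240, 600] -> [600] -> 1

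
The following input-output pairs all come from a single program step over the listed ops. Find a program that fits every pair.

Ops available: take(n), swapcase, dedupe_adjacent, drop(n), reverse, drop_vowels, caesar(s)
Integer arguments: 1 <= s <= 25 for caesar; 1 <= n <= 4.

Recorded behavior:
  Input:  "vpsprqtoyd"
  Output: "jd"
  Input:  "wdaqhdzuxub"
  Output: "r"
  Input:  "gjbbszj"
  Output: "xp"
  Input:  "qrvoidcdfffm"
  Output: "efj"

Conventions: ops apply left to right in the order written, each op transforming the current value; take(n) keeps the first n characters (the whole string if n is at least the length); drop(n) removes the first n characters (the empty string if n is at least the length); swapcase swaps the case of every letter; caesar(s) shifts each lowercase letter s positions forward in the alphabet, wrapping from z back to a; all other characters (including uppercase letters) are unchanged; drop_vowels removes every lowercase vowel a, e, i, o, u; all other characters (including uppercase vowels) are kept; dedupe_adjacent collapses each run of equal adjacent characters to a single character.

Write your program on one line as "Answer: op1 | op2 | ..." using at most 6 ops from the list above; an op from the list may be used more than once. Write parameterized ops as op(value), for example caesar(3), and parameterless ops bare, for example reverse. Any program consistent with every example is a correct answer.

caesar(8) | dedupe_adjacent | take(3) | drop_vowels | caesar(6)

Check, running the answer program on each example:
  "vpsprqtoyd" -> "dxaxzybwgl" -> "dxaxzybwgl" -> "dxa" -> "dx" -> "jd"
  "wdaqhdzuxub" -> "eliyplhcfcj" -> "eliyplhcfcj" -> "eli" -> "l" -> "r"
  "gjbbszj" -> "orjjahr" -> "orjahr" -> "orj" -> "rj" -> "xp"
  "qrvoidcdfffm" -> "yzdwqlklnnnu" -> "yzdwqlklnu" -> "yzd" -> "yzd" -> "efj"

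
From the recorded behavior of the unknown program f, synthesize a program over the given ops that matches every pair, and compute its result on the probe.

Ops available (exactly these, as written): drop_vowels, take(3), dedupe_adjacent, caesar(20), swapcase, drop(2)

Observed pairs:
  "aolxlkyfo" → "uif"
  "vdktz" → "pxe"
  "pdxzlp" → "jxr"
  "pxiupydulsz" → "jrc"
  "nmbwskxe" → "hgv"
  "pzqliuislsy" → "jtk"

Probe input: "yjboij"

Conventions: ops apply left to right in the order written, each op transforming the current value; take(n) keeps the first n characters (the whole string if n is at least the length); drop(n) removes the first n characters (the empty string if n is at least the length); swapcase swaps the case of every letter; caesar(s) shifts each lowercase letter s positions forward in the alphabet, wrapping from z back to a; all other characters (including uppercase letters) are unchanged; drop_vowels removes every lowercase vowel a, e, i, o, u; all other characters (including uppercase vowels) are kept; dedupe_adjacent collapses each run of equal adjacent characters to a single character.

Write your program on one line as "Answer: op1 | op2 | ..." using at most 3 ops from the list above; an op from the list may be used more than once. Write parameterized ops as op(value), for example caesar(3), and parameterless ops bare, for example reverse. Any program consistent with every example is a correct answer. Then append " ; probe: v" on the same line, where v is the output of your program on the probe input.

caesar(20) | take(3) ; probe: "sdv"

Check, running the answer program on each example:
  "aolxlkyfo" -> "uifrfeszi" -> "uif"
  "vdktz" -> "pxent" -> "pxe"
  "pdxzlp" -> "jxrtfj" -> "jxr"
  "pxiupydulsz" -> "jrcojsxofmt" -> "jrc"
  "nmbwskxe" -> "hgvqmery" -> "hgv"
  "pzqliuislsy" -> "jtkfcocmfms" -> "jtk"
  probe: "yjboij" -> "sdvicd" -> "sdv"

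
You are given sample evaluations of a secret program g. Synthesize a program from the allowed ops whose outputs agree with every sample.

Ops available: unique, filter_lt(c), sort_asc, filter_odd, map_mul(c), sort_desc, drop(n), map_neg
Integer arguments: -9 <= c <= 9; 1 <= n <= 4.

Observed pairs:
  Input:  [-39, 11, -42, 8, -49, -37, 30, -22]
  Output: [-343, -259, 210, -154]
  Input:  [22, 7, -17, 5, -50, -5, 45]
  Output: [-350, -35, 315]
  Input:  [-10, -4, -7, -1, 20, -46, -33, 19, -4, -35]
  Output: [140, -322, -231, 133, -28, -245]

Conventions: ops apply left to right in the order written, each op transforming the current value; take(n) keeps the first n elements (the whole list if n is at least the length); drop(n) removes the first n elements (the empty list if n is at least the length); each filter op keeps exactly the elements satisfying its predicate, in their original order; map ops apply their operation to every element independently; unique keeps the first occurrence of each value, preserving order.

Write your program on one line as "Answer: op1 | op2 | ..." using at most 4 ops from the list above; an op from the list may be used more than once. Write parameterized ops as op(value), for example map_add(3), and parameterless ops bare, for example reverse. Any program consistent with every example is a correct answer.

drop(1) | drop(3) | map_neg | map_mul(-7)

Check, running the answer program on each example:
  [-39, 11, -42, 8, -49, -37, 30, -22] -> [11, -42, 8, -49, -37, 30, -22] -> [-49, -37, 30, -22] -> [49, 37, -30, 22] -> [-343, -259, 210, -154]
  [22, 7, -17, 5, -50, -5, 45] -> [7, -17, 5, -50, -5, 45] -> [-50, -5, 45] -> [50, 5, -45] -> [-350, -35, 315]
  [-10, -4, -7, -1, 20, -46, -33, 19, -4, -35] -> [-4, -7, -1, 20, -46, -33, 19, -4, -35] -> [20, -46, -33, 19, -4, -35] -> [-20, 46, 33, -19, 4, 35] -> [140, -322, -231, 133, -28, -245]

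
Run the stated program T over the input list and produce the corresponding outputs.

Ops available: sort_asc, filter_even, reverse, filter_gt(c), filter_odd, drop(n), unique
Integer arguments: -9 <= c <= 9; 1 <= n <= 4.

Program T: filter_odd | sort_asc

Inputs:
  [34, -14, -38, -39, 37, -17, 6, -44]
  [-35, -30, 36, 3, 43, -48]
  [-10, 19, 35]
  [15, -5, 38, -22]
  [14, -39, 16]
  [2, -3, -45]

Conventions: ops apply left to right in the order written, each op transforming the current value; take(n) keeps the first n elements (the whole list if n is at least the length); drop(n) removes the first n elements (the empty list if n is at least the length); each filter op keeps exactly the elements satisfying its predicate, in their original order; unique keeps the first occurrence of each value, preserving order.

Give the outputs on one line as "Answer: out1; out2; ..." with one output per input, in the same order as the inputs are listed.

Execution, op by op:
  [34, -14, -38, -39, 37, -17, 6, -44] -> [-39, 37, -17] -> [-39, -17, 37]
  [-35, -30, 36, 3, 43, -48] -> [-35, 3, 43] -> [-35, 3, 43]
  [-10, 19, 35] -> [19, 35] -> [19, 35]
  [15, -5, 38, -22] -> [15, -5] -> [-5, 15]
  [14, -39, 16] -> [-39] -> [-39]
  [2, -3, -45] -> [-3, -45] -> [-45, -3]

[-39, -17, 37]; [-35, 3, 43]; [19, 35]; [-5, 15]; [-39]; [-45, -3]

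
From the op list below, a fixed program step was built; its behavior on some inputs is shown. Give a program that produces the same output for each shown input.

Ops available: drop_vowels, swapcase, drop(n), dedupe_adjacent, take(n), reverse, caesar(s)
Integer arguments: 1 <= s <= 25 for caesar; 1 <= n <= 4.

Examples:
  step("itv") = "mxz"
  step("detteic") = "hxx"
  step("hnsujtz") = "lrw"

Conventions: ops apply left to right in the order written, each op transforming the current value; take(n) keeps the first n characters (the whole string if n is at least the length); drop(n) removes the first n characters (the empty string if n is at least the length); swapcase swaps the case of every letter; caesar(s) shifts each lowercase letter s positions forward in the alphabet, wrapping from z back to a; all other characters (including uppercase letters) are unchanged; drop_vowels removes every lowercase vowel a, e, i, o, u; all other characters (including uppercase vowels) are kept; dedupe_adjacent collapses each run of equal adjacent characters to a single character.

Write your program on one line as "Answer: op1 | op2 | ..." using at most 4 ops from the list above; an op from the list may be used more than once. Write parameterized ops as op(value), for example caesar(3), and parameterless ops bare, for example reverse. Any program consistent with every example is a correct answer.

caesar(4) | drop_vowels | take(3)

Check, running the answer program on each example:
  "itv" -> "mxz" -> "mxz" -> "mxz"
  "detteic" -> "hixximg" -> "hxxmg" -> "hxx"
  "hnsujtz" -> "lrwynxd" -> "lrwynxd" -> "lrw"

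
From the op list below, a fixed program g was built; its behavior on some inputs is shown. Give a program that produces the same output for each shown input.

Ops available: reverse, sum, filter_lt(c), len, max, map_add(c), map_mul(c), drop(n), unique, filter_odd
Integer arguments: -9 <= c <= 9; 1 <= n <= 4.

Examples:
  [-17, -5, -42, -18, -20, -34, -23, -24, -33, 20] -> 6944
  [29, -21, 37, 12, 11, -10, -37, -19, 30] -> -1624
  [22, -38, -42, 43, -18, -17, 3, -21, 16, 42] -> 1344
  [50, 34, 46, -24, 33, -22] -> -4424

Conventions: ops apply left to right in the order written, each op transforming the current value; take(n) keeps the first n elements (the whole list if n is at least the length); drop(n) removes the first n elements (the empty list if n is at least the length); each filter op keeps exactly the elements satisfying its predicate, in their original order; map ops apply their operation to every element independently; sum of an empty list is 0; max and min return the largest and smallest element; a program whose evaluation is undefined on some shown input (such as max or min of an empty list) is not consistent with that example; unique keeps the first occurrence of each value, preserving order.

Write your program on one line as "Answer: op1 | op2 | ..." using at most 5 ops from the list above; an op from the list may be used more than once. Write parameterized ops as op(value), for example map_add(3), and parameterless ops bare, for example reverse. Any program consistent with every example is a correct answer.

map_add(-1) | filter_odd | map_mul(8) | map_mul(-7) | sum

Check, running the answer program on each example:
  [-17, -5, -42, -18, -20, -34, -23, -24, -33, 20] -> [-18, -6, -43, -19, -21, -35, -24, -25, -34, 19] -> [-43, -19, -21, -35, -25, 19] -> [-344, -152, -168, -280, -200, 152] -> [2408, 1064, 1176, 1960, 1400, -1064] -> 6944
  [29, -21, 37, 12, 11, -10, -37, -19, 30] -> [28, -22, 36, 11, 10, -11, -38, -20, 29] -> [11, -11, 29] -> [88, -88, 232] -> [-616, 616, -1624] -> -1624
  [22, -38, -42, 43, -18, -17, 3, -21, 16, 42] -> [21, -39, -43, 42, -19, -18, 2, -22, 15, 41] -> [21, -39, -43, -19, 15, 41] -> [168, -312, -344, -152, 120, 328] -> [-1176, 2184, 2408, 1064, -840, -2296] -> 1344
  [50, 34, 46, -24, 33, -22] -> [49, 33, 45, -25, 32, -23] -> [49, 33, 45, -25, -23] -> [392, 264, 360, -200, -184] -> [-2744, -1848, -2520, 1400, 1288] -> -4424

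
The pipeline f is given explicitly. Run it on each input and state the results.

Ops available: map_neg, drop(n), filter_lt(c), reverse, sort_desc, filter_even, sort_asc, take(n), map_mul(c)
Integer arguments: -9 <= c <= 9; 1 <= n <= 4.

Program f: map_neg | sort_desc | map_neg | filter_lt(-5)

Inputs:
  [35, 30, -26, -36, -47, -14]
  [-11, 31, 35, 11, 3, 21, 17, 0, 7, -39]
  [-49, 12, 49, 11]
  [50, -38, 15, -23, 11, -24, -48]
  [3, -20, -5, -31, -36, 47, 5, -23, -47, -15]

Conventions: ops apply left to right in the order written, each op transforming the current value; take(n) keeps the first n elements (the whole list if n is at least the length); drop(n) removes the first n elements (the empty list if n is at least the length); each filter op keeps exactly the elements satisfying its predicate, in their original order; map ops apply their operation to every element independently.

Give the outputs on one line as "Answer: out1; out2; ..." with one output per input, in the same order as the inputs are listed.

Execution, op by op:
  [35, 30, -26, -36, -47, -14] -> [-35, -30, 26, 36, 47, 14] -> [47, 36, 26, 14, -30, -35] -> [-47, -36, -26, -14, 30, 35] -> [-47, -36, -26, -14]
  [-11, 31, 35, 11, 3, 21, 17, 0, 7, -39] -> [11, -31, -35, -11, -3, -21, -17, 0, -7, 39] -> [39, 11, 0, -3, -7, -11, -17, -21, -31, -35] -> [-39, -11, 0, 3, 7, 11, 17, 21, 31, 35] -> [-39, -11]
  [-49, 12, 49, 11] -> [49, -12, -49, -11] -> [49, -11, -12, -49] -> [-49, 11, 12, 49] -> [-49]
  [50, -38, 15, -23, 11, -24, -48] -> [-50, 38, -15, 23, -11, 24, 48] -> [48, 38, 24, 23, -11, -15, -50] -> [-48, -38, -24, -23, 11, 15, 50] -> [-48, -38, -24, -23]
  [3, -20, -5, -31, -36, 47, 5, -23, -47, -15] -> [-3, 20, 5, 31, 36, -47, -5, 23, 47, 15] -> [47, 36, 31, 23, 20, 15, 5, -3, -5, -47] -> [-47, -36, -31, -23, -20, -15, -5, 3, 5, 47] -> [-47, -36, -31, -23, -20, -15]

[-47, -36, -26, -14]; [-39, -11]; [-49]; [-48, -38, -24, -23]; [-47, -36, -31, -23, -20, -15]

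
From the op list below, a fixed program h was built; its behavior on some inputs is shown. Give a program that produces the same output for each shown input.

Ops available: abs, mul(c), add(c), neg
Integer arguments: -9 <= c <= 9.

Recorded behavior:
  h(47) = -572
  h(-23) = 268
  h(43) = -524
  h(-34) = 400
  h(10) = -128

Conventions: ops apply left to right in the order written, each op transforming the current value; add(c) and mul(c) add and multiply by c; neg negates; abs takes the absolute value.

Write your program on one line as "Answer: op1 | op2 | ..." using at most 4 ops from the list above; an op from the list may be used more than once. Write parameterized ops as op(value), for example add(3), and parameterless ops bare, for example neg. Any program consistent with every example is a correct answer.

neg | mul(2) | mul(6) | add(-8)

Check, running the answer program on each example:
  47 -> -47 -> -94 -> -564 -> -572
  -23 -> 23 -> 46 -> 276 -> 268
  43 -> -43 -> -86 -> -516 -> -524
  -34 -> 34 -> 68 -> 408 -> 400
  10 -> -10 -> -20 -> -120 -> -128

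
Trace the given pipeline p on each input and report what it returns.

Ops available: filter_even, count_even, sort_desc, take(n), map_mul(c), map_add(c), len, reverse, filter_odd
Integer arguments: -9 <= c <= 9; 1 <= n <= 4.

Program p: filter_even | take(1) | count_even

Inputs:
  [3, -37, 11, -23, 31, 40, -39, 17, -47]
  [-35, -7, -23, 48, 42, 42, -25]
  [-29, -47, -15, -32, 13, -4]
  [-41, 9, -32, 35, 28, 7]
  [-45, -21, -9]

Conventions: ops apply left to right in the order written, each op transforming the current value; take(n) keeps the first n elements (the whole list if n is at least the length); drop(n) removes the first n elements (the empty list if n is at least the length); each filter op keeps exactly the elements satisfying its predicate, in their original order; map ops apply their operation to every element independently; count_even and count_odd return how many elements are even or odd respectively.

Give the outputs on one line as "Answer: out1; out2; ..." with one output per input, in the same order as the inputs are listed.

Execution, op by op:
  [3, -37, 11, -23, 31, 40, -39, 17, -47] -> [40] -> [40] -> 1
  [-35, -7, -23, 48, 42, 42, -25] -> [48, 42, 42] -> [48] -> 1
  [-29, -47, -15, -32, 13, -4] -> [-32, -4] -> [-32] -> 1
  [-41, 9, -32, 35, 28, 7] -> [-32, 28] -> [-32] -> 1
  [-45, -21, -9] -> [] -> [] -> 0

1; 1; 1; 1; 0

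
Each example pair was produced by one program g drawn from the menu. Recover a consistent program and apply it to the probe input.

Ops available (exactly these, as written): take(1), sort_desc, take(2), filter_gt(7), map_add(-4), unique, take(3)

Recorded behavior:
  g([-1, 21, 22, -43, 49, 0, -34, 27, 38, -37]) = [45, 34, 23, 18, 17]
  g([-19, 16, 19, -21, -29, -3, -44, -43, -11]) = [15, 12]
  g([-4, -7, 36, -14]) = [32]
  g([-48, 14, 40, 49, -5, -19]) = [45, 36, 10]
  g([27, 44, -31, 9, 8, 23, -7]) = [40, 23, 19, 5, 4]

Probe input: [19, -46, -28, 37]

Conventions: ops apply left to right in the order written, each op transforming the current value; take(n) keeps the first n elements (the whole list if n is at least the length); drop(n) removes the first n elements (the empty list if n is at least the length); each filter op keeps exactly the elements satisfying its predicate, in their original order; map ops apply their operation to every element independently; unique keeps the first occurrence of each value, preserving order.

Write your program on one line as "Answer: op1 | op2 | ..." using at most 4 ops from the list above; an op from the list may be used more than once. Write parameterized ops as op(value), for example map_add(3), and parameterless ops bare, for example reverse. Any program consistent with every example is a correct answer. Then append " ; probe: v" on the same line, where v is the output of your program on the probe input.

filter_gt(7) | map_add(-4) | sort_desc ; probe: [33, 15]

Check, running the answer program on each example:
  [-1, 21, 22, -43, 49, 0, -34, 27, 38, -37] -> [21, 22, 49, 27, 38] -> [17, 18, 45, 23, 34] -> [45, 34, 23, 18, 17]
  [-19, 16, 19, -21, -29, -3, -44, -43, -11] -> [16, 19] -> [12, 15] -> [15, 12]
  [-4, -7, 36, -14] -> [36] -> [32] -> [32]
  [-48, 14, 40, 49, -5, -19] -> [14, 40, 49] -> [10, 36, 45] -> [45, 36, 10]
  [27, 44, -31, 9, 8, 23, -7] -> [27, 44, 9, 8, 23] -> [23, 40, 5, 4, 19] -> [40, 23, 19, 5, 4]
  probe: [19, -46, -28, 37] -> [19, 37] -> [15, 33] -> [33, 15]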